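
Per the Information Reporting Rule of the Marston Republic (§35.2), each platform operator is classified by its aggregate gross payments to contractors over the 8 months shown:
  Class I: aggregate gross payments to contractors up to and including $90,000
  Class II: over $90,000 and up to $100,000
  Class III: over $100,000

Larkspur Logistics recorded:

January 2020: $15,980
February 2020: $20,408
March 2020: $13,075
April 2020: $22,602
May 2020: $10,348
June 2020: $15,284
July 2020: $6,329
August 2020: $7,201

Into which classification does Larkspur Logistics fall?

Aggregate gross payments to contractors: $15,980 + $20,408 + $13,075 + $22,602 + $10,348 + $15,284 + $6,329 + $7,201 = $111,227.
$111,227 > $100,000, so Class III applies.

Class III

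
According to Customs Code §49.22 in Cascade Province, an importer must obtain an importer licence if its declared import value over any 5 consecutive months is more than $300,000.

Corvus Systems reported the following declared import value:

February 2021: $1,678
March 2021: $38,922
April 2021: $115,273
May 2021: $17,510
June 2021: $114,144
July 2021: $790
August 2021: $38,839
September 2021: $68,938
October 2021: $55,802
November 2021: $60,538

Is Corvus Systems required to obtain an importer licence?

No

February 2021–June 2021: $1,678 + $38,922 + $115,273 + $17,510 + $114,144 = $287,527 (under)
March 2021–July 2021: $38,922 + $115,273 + $17,510 + $114,144 + $790 = $286,639 (under)
April 2021–August 2021: $115,273 + $17,510 + $114,144 + $790 + $38,839 = $286,556 (under)
May 2021–September 2021: $17,510 + $114,144 + $790 + $38,839 + $68,938 = $240,221 (under)
June 2021–October 2021: $114,144 + $790 + $38,839 + $68,938 + $55,802 = $278,513 (under)
July 2021–November 2021: $790 + $38,839 + $68,938 + $55,802 + $60,538 = $224,907 (under)
No window exceeds $300,000.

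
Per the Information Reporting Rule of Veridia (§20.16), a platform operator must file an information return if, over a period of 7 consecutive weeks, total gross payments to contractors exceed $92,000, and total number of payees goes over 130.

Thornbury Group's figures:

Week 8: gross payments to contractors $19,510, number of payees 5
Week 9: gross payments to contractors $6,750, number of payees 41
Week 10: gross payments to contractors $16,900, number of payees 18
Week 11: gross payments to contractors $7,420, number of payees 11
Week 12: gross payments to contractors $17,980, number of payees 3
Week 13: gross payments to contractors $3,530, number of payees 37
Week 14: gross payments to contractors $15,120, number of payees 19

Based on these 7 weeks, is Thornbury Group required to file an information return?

Total gross payments to contractors: $19,510 + $6,750 + $16,900 + $7,420 + $17,980 + $3,530 + $15,120 = $87,210 (≤ $92,000).
Total number of payees: 5 + 41 + 18 + 11 + 3 + 37 + 19 = 134 (> 130).
The test is 'and': the rule requires both, and at least one is not exceeded.

No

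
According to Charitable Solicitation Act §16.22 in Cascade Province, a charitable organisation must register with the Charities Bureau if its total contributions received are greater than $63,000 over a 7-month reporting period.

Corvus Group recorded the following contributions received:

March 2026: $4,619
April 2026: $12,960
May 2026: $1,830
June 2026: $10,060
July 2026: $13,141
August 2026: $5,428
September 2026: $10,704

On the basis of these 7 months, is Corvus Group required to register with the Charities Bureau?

Total contributions received: $4,619 + $12,960 + $1,830 + $10,060 + $13,141 + $5,428 + $10,704 = $58,742.
$58,742 ≤ $63,000, so the threshold is not exceeded.

No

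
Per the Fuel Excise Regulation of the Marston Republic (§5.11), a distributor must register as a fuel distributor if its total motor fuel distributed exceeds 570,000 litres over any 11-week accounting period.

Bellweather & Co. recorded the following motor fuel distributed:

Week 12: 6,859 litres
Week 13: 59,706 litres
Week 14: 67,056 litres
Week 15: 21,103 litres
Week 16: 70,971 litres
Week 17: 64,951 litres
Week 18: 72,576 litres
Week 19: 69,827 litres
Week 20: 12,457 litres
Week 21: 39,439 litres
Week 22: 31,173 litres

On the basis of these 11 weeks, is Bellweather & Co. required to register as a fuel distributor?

No

Total motor fuel distributed: 6,859 litres + 59,706 litres + 67,056 litres + 21,103 litres + 70,971 litres + 64,951 litres + 72,576 litres + 69,827 litres + 12,457 litres + 39,439 litres + 31,173 litres = 516,118 litres.
516,118 litres ≤ 570,000 litres, so the threshold is not exceeded.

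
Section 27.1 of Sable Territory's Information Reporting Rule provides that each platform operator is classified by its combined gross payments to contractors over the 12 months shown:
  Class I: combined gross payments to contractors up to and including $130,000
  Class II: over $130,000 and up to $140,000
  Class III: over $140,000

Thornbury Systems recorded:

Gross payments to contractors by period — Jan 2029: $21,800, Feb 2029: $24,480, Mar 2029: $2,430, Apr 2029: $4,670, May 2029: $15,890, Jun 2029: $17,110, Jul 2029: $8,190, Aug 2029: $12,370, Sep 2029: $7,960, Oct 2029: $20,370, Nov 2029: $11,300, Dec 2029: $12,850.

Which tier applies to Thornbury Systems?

Class III

Combined gross payments to contractors: $21,800 + $24,480 + $2,430 + $4,670 + $15,890 + $17,110 + $8,190 + $12,370 + $7,960 + $20,370 + $11,300 + $12,850 = $159,420.
$159,420 > $140,000, so Class III applies.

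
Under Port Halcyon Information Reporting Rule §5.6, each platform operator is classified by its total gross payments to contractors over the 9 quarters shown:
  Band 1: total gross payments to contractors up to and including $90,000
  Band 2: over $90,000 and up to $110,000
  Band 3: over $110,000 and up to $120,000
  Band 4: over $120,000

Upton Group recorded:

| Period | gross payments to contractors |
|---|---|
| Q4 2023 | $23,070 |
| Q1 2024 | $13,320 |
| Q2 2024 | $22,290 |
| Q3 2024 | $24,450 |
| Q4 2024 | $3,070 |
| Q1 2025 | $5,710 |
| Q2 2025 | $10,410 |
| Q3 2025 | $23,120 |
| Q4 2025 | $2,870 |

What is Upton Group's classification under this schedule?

Band 4

Total gross payments to contractors: $23,070 + $13,320 + $22,290 + $24,450 + $3,070 + $5,710 + $10,410 + $23,120 + $2,870 = $128,310.
$128,310 > $120,000, so Band 4 applies.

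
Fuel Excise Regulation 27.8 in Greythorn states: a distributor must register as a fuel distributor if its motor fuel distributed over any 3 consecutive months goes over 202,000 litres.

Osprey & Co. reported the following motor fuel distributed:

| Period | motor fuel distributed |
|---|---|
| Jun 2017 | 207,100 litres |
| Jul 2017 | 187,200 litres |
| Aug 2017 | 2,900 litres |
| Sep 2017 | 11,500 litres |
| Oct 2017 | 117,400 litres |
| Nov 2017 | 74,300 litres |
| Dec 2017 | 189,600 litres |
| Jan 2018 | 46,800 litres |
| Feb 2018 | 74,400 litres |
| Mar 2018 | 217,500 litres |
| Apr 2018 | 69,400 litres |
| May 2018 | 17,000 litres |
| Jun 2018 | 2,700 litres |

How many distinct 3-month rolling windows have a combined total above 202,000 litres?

8

Jun 2017–Aug 2017: 207,100 litres + 187,200 litres + 2,900 litres = 397,200 litres (over)
Jul 2017–Sep 2017: 187,200 litres + 2,900 litres + 11,500 litres = 201,600 litres (under)
Aug 2017–Oct 2017: 2,900 litres + 11,500 litres + 117,400 litres = 131,800 litres (under)
Sep 2017–Nov 2017: 11,500 litres + 117,400 litres + 74,300 litres = 203,200 litres (over)
Oct 2017–Dec 2017: 117,400 litres + 74,300 litres + 189,600 litres = 381,300 litres (over)
Nov 2017–Jan 2018: 74,300 litres + 189,600 litres + 46,800 litres = 310,700 litres (over)
Dec 2017–Feb 2018: 189,600 litres + 46,800 litres + 74,400 litres = 310,800 litres (over)
Jan 2018–Mar 2018: 46,800 litres + 74,400 litres + 217,500 litres = 338,700 litres (over)
Feb 2018–Apr 2018: 74,400 litres + 217,500 litres + 69,400 litres = 361,300 litres (over)
Mar 2018–May 2018: 217,500 litres + 69,400 litres + 17,000 litres = 303,900 litres (over)
Apr 2018–Jun 2018: 69,400 litres + 17,000 litres + 2,700 litres = 89,100 litres (under)
8 windows exceed the threshold.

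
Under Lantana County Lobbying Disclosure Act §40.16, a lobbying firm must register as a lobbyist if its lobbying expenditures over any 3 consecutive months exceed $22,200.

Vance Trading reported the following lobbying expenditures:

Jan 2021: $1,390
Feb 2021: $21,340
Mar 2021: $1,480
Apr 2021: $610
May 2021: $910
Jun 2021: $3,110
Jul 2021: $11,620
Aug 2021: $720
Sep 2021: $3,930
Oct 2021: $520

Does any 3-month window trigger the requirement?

Yes

Jan 2021–Mar 2021: $1,390 + $21,340 + $1,480 = $24,210 (over)
Feb 2021–Apr 2021: $21,340 + $1,480 + $610 = $23,430 (over)
Mar 2021–May 2021: $1,480 + $610 + $910 = $3,000 (under)
Apr 2021–Jun 2021: $610 + $910 + $3,110 = $4,630 (under)
May 2021–Jul 2021: $910 + $3,110 + $11,620 = $15,640 (under)
Jun 2021–Aug 2021: $3,110 + $11,620 + $720 = $15,450 (under)
Jul 2021–Sep 2021: $11,620 + $720 + $3,930 = $16,270 (under)
Aug 2021–Oct 2021: $720 + $3,930 + $520 = $5,170 (under)
At least one window exceeds $22,200.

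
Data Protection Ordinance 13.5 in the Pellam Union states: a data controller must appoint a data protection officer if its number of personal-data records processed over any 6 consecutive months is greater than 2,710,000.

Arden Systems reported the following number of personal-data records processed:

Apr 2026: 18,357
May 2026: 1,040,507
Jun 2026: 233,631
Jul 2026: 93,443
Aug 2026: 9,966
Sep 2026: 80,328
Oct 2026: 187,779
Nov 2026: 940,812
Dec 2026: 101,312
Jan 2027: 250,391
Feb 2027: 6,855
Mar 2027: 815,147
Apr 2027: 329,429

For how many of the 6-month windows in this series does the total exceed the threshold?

0

Apr 2026–Sep 2026: 18,357 + 1,040,507 + 233,631 + 93,443 + 9,966 + 80,328 = 1,476,232 (under)
May 2026–Oct 2026: 1,040,507 + 233,631 + 93,443 + 9,966 + 80,328 + 187,779 = 1,645,654 (under)
Jun 2026–Nov 2026: 233,631 + 93,443 + 9,966 + 80,328 + 187,779 + 940,812 = 1,545,959 (under)
Jul 2026–Dec 2026: 93,443 + 9,966 + 80,328 + 187,779 + 940,812 + 101,312 = 1,413,640 (under)
Aug 2026–Jan 2027: 9,966 + 80,328 + 187,779 + 940,812 + 101,312 + 250,391 = 1,570,588 (under)
Sep 2026–Feb 2027: 80,328 + 187,779 + 940,812 + 101,312 + 250,391 + 6,855 = 1,567,477 (under)
Oct 2026–Mar 2027: 187,779 + 940,812 + 101,312 + 250,391 + 6,855 + 815,147 = 2,302,296 (under)
Nov 2026–Apr 2027: 940,812 + 101,312 + 250,391 + 6,855 + 815,147 + 329,429 = 2,443,946 (under)
0 windows exceed the threshold.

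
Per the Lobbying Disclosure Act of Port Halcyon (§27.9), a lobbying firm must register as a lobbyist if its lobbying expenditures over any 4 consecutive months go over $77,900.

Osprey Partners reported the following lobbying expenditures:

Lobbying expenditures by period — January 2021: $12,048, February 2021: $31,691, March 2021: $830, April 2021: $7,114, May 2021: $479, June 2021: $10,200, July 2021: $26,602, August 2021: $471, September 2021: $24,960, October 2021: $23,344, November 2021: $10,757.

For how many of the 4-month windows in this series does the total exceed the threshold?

January 2021–April 2021: $12,048 + $31,691 + $830 + $7,114 = $51,683 (under)
February 2021–May 2021: $31,691 + $830 + $7,114 + $479 = $40,114 (under)
March 2021–June 2021: $830 + $7,114 + $479 + $10,200 = $18,623 (under)
April 2021–July 2021: $7,114 + $479 + $10,200 + $26,602 = $44,395 (under)
May 2021–August 2021: $479 + $10,200 + $26,602 + $471 = $37,752 (under)
June 2021–September 2021: $10,200 + $26,602 + $471 + $24,960 = $62,233 (under)
July 2021–October 2021: $26,602 + $471 + $24,960 + $23,344 = $75,377 (under)
August 2021–November 2021: $471 + $24,960 + $23,344 + $10,757 = $59,532 (under)
0 windows exceed the threshold.

0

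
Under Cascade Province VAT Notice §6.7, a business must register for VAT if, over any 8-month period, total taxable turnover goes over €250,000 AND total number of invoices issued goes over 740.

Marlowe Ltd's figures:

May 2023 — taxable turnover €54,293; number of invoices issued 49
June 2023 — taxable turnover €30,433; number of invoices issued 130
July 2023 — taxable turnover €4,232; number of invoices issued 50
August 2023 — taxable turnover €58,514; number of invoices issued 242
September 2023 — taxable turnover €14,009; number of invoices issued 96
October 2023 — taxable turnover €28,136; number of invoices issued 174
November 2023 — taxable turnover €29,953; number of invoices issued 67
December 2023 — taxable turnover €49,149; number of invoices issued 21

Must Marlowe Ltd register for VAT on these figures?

Yes

Total taxable turnover: €54,293 + €30,433 + €4,232 + €58,514 + €14,009 + €28,136 + €29,953 + €49,149 = €268,719 (> €250,000).
Total number of invoices issued: 49 + 130 + 50 + 242 + 96 + 174 + 67 + 21 = 829 (> 740).
The test is 'and': both thresholds are exceeded.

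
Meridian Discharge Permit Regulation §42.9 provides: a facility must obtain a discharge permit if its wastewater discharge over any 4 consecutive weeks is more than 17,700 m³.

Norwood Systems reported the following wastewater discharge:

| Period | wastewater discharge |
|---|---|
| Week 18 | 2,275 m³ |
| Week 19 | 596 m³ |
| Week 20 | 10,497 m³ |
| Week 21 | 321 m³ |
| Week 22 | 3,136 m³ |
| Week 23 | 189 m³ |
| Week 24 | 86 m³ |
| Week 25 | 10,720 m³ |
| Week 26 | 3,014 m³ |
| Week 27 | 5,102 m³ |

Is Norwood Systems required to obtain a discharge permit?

Week 18–Week 21: 2,275 m³ + 596 m³ + 10,497 m³ + 321 m³ = 13,689 m³ (under)
Week 19–Week 22: 596 m³ + 10,497 m³ + 321 m³ + 3,136 m³ = 14,550 m³ (under)
Week 20–Week 23: 10,497 m³ + 321 m³ + 3,136 m³ + 189 m³ = 14,143 m³ (under)
Week 21–Week 24: 321 m³ + 3,136 m³ + 189 m³ + 86 m³ = 3,732 m³ (under)
Week 22–Week 25: 3,136 m³ + 189 m³ + 86 m³ + 10,720 m³ = 14,131 m³ (under)
Week 23–Week 26: 189 m³ + 86 m³ + 10,720 m³ + 3,014 m³ = 14,009 m³ (under)
Week 24–Week 27: 86 m³ + 10,720 m³ + 3,014 m³ + 5,102 m³ = 18,922 m³ (over)
At least one window exceeds 17,700 m³.

Yes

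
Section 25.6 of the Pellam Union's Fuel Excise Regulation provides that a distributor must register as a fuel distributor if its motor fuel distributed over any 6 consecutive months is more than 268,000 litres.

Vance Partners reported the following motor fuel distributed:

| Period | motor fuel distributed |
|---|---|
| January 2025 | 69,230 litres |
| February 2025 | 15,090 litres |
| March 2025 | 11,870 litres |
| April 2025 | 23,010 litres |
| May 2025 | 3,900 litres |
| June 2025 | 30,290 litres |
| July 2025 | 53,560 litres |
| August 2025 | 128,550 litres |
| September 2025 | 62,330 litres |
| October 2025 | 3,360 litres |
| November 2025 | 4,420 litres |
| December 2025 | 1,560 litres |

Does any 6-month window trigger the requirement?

Yes

January 2025–June 2025: 69,230 litres + 15,090 litres + 11,870 litres + 23,010 litres + 3,900 litres + 30,290 litres = 153,390 litres (under)
February 2025–July 2025: 15,090 litres + 11,870 litres + 23,010 litres + 3,900 litres + 30,290 litres + 53,560 litres = 137,720 litres (under)
March 2025–August 2025: 11,870 litres + 23,010 litres + 3,900 litres + 30,290 litres + 53,560 litres + 128,550 litres = 251,180 litres (under)
April 2025–September 2025: 23,010 litres + 3,900 litres + 30,290 litres + 53,560 litres + 128,550 litres + 62,330 litres = 301,640 litres (over)
May 2025–October 2025: 3,900 litres + 30,290 litres + 53,560 litres + 128,550 litres + 62,330 litres + 3,360 litres = 281,990 litres (over)
June 2025–November 2025: 30,290 litres + 53,560 litres + 128,550 litres + 62,330 litres + 3,360 litres + 4,420 litres = 282,510 litres (over)
July 2025–December 2025: 53,560 litres + 128,550 litres + 62,330 litres + 3,360 litres + 4,420 litres + 1,560 litres = 253,780 litres (under)
At least one window exceeds 268,000 litres.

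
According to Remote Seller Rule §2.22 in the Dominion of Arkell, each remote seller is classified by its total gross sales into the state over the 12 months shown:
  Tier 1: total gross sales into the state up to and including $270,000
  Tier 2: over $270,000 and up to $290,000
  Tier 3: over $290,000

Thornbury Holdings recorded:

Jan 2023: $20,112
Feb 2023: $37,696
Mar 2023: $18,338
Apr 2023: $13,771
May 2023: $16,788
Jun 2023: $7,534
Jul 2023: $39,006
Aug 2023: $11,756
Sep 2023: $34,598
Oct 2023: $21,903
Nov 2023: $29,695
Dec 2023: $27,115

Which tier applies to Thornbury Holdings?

Tier 2

Total gross sales into the state: $20,112 + $37,696 + $18,338 + $13,771 + $16,788 + $7,534 + $39,006 + $11,756 + $34,598 + $21,903 + $29,695 + $27,115 = $278,312.
$270,000 < $278,312 ≤ $290,000, so Tier 2 applies.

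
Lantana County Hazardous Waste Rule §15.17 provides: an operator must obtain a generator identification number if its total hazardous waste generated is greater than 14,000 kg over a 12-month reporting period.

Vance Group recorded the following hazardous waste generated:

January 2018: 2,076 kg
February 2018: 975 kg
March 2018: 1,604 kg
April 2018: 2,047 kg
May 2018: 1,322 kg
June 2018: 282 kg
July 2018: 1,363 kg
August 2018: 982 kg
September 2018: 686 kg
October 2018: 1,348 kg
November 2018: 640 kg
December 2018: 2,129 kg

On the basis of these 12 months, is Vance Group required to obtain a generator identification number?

Total hazardous waste generated: 2,076 kg + 975 kg + 1,604 kg + 2,047 kg + 1,322 kg + 282 kg + 1,363 kg + 982 kg + 686 kg + 1,348 kg + 640 kg + 2,129 kg = 15,454 kg.
15,454 kg > 14,000 kg, so the threshold is exceeded.

Yes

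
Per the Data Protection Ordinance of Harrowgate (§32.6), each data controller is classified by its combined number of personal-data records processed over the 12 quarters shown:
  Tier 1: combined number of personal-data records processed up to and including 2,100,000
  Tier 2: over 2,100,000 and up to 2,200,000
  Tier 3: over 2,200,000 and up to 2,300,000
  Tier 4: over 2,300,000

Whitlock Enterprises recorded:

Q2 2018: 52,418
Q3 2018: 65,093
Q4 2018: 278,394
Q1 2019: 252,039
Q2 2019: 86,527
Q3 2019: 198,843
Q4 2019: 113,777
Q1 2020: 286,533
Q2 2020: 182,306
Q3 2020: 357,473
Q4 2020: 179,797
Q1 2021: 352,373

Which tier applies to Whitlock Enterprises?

Combined number of personal-data records processed: 52,418 + 65,093 + 278,394 + 252,039 + 86,527 + 198,843 + 113,777 + 286,533 + 182,306 + 357,473 + 179,797 + 352,373 = 2,405,573.
2,405,573 > 2,300,000, so Tier 4 applies.

Tier 4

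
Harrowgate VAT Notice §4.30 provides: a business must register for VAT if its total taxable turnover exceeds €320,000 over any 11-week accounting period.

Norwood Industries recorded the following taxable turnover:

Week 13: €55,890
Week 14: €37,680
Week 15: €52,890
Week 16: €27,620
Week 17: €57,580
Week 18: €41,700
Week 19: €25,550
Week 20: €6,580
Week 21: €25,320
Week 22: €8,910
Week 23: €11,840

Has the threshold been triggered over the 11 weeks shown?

Yes

Total taxable turnover: €55,890 + €37,680 + €52,890 + €27,620 + €57,580 + €41,700 + €25,550 + €6,580 + €25,320 + €8,910 + €11,840 = €351,560.
€351,560 > €320,000, so the threshold is exceeded.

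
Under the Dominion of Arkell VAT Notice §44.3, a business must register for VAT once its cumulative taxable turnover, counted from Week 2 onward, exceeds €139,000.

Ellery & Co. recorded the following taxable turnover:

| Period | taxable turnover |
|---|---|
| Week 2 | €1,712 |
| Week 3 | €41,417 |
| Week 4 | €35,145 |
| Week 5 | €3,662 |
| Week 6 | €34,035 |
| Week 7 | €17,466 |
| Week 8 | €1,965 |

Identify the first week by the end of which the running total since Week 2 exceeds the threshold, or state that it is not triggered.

Through Week 2: €1,712
Through Week 3: €43,129
Through Week 4: €78,274
Through Week 5: €81,936
Through Week 6: €115,971
Through Week 7: €133,437
Through Week 8: €135,402
Final cumulative total €135,402 ≤ €139,000; the threshold is never exceeded.

Not triggered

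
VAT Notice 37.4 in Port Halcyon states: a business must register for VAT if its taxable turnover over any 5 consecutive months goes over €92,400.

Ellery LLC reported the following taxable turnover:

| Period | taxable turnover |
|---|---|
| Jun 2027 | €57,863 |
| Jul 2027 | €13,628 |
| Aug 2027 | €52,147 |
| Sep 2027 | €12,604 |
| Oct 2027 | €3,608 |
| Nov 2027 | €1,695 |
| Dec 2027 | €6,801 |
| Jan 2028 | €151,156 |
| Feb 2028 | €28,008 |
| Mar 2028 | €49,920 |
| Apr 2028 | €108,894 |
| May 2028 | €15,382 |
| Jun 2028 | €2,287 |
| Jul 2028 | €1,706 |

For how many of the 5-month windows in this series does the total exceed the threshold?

8

Jun 2027–Oct 2027: €57,863 + €13,628 + €52,147 + €12,604 + €3,608 = €139,850 (over)
Jul 2027–Nov 2027: €13,628 + €52,147 + €12,604 + €3,608 + €1,695 = €83,682 (under)
Aug 2027–Dec 2027: €52,147 + €12,604 + €3,608 + €1,695 + €6,801 = €76,855 (under)
Sep 2027–Jan 2028: €12,604 + €3,608 + €1,695 + €6,801 + €151,156 = €175,864 (over)
Oct 2027–Feb 2028: €3,608 + €1,695 + €6,801 + €151,156 + €28,008 = €191,268 (over)
Nov 2027–Mar 2028: €1,695 + €6,801 + €151,156 + €28,008 + €49,920 = €237,580 (over)
Dec 2027–Apr 2028: €6,801 + €151,156 + €28,008 + €49,920 + €108,894 = €344,779 (over)
Jan 2028–May 2028: €151,156 + €28,008 + €49,920 + €108,894 + €15,382 = €353,360 (over)
Feb 2028–Jun 2028: €28,008 + €49,920 + €108,894 + €15,382 + €2,287 = €204,491 (over)
Mar 2028–Jul 2028: €49,920 + €108,894 + €15,382 + €2,287 + €1,706 = €178,189 (over)
8 windows exceed the threshold.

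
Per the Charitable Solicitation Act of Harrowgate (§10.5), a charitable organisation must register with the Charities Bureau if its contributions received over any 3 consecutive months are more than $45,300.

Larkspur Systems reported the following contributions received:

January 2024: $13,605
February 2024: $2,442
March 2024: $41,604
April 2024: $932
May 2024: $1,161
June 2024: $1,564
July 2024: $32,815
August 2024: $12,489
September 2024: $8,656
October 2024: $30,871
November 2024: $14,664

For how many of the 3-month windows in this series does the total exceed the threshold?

January 2024–March 2024: $13,605 + $2,442 + $41,604 = $57,651 (over)
February 2024–April 2024: $2,442 + $41,604 + $932 = $44,978 (under)
March 2024–May 2024: $41,604 + $932 + $1,161 = $43,697 (under)
April 2024–June 2024: $932 + $1,161 + $1,564 = $3,657 (under)
May 2024–July 2024: $1,161 + $1,564 + $32,815 = $35,540 (under)
June 2024–August 2024: $1,564 + $32,815 + $12,489 = $46,868 (over)
July 2024–September 2024: $32,815 + $12,489 + $8,656 = $53,960 (over)
August 2024–October 2024: $12,489 + $8,656 + $30,871 = $52,016 (over)
September 2024–November 2024: $8,656 + $30,871 + $14,664 = $54,191 (over)
5 windows exceed the threshold.

5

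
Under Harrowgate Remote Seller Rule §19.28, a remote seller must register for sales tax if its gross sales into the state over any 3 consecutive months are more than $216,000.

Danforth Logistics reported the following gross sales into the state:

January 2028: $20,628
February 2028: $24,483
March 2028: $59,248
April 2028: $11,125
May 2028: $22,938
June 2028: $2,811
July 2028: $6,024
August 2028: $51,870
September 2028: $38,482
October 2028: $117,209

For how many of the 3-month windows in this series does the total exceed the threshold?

0

January 2028–March 2028: $20,628 + $24,483 + $59,248 = $104,359 (under)
February 2028–April 2028: $24,483 + $59,248 + $11,125 = $94,856 (under)
March 2028–May 2028: $59,248 + $11,125 + $22,938 = $93,311 (under)
April 2028–June 2028: $11,125 + $22,938 + $2,811 = $36,874 (under)
May 2028–July 2028: $22,938 + $2,811 + $6,024 = $31,773 (under)
June 2028–August 2028: $2,811 + $6,024 + $51,870 = $60,705 (under)
July 2028–September 2028: $6,024 + $51,870 + $38,482 = $96,376 (under)
August 2028–October 2028: $51,870 + $38,482 + $117,209 = $207,561 (under)
0 windows exceed the threshold.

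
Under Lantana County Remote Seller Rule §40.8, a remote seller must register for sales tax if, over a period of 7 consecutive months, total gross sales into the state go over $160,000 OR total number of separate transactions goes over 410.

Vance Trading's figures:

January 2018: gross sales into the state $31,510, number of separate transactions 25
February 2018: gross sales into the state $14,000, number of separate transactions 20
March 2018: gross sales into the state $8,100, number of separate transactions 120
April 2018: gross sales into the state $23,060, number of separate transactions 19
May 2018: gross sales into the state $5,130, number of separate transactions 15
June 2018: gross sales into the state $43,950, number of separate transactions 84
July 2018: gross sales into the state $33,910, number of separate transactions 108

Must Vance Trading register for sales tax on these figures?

No

Total gross sales into the state: $31,510 + $14,000 + $8,100 + $23,060 + $5,130 + $43,950 + $33,910 = $159,660 (≤ $160,000).
Total number of separate transactions: 25 + 20 + 120 + 19 + 15 + 84 + 108 = 391 (≤ 410).
The test is 'or': neither threshold is exceeded.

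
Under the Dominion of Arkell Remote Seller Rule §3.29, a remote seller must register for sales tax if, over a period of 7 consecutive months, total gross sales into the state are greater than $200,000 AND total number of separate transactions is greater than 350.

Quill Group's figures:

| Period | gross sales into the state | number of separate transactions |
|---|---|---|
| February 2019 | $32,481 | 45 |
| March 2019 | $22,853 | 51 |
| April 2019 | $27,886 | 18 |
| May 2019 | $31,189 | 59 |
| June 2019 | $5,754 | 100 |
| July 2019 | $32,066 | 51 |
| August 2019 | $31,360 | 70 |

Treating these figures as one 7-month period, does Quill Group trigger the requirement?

No

Total gross sales into the state: $32,481 + $22,853 + $27,886 + $31,189 + $5,754 + $32,066 + $31,360 = $183,589 (≤ $200,000).
Total number of separate transactions: 45 + 51 + 18 + 59 + 100 + 51 + 70 = 394 (> 350).
The test is 'and': the rule requires both, and at least one is not exceeded.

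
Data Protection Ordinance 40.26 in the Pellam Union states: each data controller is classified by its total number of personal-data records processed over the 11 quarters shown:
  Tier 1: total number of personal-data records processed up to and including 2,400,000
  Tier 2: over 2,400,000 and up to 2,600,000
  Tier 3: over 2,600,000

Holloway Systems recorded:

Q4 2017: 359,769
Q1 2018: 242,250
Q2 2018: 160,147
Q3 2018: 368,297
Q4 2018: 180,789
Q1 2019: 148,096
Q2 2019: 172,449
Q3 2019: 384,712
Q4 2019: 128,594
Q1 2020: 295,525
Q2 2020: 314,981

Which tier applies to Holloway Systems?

Total number of personal-data records processed: 359,769 + 242,250 + 160,147 + 368,297 + 180,789 + 148,096 + 172,449 + 384,712 + 128,594 + 295,525 + 314,981 = 2,755,609.
2,755,609 > 2,600,000, so Tier 3 applies.

Tier 3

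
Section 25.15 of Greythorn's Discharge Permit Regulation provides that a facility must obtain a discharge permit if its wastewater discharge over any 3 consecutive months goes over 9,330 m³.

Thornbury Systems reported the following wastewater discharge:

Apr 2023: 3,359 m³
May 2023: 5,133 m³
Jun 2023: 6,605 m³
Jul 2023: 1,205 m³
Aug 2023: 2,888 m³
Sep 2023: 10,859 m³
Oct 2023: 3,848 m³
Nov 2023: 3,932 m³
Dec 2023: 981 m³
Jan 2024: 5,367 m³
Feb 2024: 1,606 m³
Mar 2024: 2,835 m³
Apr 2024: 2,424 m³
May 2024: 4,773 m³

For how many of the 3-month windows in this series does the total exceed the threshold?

9

Apr 2023–Jun 2023: 3,359 m³ + 5,133 m³ + 6,605 m³ = 15,097 m³ (over)
May 2023–Jul 2023: 5,133 m³ + 6,605 m³ + 1,205 m³ = 12,943 m³ (over)
Jun 2023–Aug 2023: 6,605 m³ + 1,205 m³ + 2,888 m³ = 10,698 m³ (over)
Jul 2023–Sep 2023: 1,205 m³ + 2,888 m³ + 10,859 m³ = 14,952 m³ (over)
Aug 2023–Oct 2023: 2,888 m³ + 10,859 m³ + 3,848 m³ = 17,595 m³ (over)
Sep 2023–Nov 2023: 10,859 m³ + 3,848 m³ + 3,932 m³ = 18,639 m³ (over)
Oct 2023–Dec 2023: 3,848 m³ + 3,932 m³ + 981 m³ = 8,761 m³ (under)
Nov 2023–Jan 2024: 3,932 m³ + 981 m³ + 5,367 m³ = 10,280 m³ (over)
Dec 2023–Feb 2024: 981 m³ + 5,367 m³ + 1,606 m³ = 7,954 m³ (under)
Jan 2024–Mar 2024: 5,367 m³ + 1,606 m³ + 2,835 m³ = 9,808 m³ (over)
Feb 2024–Apr 2024: 1,606 m³ + 2,835 m³ + 2,424 m³ = 6,865 m³ (under)
Mar 2024–May 2024: 2,835 m³ + 2,424 m³ + 4,773 m³ = 10,032 m³ (over)
9 windows exceed the threshold.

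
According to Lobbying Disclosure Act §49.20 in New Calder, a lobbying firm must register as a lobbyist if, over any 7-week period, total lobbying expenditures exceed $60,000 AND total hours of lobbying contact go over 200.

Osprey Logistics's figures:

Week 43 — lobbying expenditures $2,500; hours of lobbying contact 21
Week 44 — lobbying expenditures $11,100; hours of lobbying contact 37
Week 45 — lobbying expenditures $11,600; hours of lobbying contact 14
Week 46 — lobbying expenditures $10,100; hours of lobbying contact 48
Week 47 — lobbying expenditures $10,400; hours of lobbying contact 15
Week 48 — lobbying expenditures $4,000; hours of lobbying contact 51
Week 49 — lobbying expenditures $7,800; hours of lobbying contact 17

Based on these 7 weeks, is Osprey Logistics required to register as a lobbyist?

No

Total lobbying expenditures: $2,500 + $11,100 + $11,600 + $10,100 + $10,400 + $4,000 + $7,800 = $57,500 (≤ $60,000).
Total hours of lobbying contact: 21 + 37 + 14 + 48 + 15 + 51 + 17 = 203 (> 200).
The test is 'and': the rule requires both, and at least one is not exceeded.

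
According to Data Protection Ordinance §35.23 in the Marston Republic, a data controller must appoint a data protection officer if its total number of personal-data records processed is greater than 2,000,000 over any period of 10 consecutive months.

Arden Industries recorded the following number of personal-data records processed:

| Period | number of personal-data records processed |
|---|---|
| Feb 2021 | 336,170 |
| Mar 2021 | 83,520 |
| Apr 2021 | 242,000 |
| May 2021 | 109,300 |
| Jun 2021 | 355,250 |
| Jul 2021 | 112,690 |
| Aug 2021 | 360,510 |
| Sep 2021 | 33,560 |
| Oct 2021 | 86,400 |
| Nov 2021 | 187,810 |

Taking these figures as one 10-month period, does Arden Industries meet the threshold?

No

Total number of personal-data records processed: 336,170 + 83,520 + 242,000 + 109,300 + 355,250 + 112,690 + 360,510 + 33,560 + 86,400 + 187,810 = 1,907,210.
1,907,210 ≤ 2,000,000, so the threshold is not exceeded.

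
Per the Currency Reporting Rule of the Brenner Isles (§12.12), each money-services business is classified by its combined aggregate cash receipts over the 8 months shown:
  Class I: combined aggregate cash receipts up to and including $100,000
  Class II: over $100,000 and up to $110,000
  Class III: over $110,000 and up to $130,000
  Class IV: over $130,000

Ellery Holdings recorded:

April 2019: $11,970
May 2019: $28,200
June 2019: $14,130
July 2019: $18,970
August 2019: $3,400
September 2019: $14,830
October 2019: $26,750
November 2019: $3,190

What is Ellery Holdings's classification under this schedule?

Class III

Combined aggregate cash receipts: $11,970 + $28,200 + $14,130 + $18,970 + $3,400 + $14,830 + $26,750 + $3,190 = $121,440.
$110,000 < $121,440 ≤ $130,000, so Class III applies.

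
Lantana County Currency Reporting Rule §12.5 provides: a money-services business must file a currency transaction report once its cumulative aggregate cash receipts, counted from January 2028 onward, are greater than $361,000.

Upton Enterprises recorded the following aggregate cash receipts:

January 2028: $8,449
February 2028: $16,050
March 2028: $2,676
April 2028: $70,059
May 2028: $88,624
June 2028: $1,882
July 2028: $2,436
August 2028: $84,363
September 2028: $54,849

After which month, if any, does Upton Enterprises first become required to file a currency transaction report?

Through January 2028: $8,449
Through February 2028: $24,499
Through March 2028: $27,175
Through April 2028: $97,234
Through May 2028: $185,858
Through June 2028: $187,740
Through July 2028: $190,176
Through August 2028: $274,539
Through September 2028: $329,388
Final cumulative total $329,388 ≤ $361,000; the threshold is never exceeded.

Not triggered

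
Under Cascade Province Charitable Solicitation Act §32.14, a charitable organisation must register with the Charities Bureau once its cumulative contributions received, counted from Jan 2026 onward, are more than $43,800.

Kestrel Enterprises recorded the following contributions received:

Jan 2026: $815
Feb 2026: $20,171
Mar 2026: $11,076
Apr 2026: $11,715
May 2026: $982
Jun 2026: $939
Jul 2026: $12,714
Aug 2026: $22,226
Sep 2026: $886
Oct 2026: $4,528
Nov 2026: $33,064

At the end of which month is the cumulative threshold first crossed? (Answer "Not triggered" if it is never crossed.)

May 2026

Through Jan 2026: $815
Through Feb 2026: $20,986
Through Mar 2026: $32,062
Through Apr 2026: $43,777
Through May 2026: $44,759 ← exceeds threshold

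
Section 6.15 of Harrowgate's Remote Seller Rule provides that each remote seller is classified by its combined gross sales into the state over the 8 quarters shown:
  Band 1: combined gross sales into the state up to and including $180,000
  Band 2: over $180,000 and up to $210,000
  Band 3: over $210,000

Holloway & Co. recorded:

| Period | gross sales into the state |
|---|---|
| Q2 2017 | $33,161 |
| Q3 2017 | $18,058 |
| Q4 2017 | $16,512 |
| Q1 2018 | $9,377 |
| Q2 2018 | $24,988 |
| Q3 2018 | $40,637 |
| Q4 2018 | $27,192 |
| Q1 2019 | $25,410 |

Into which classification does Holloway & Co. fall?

Band 2

Combined gross sales into the state: $33,161 + $18,058 + $16,512 + $9,377 + $24,988 + $40,637 + $27,192 + $25,410 = $195,335.
$180,000 < $195,335 ≤ $210,000, so Band 2 applies.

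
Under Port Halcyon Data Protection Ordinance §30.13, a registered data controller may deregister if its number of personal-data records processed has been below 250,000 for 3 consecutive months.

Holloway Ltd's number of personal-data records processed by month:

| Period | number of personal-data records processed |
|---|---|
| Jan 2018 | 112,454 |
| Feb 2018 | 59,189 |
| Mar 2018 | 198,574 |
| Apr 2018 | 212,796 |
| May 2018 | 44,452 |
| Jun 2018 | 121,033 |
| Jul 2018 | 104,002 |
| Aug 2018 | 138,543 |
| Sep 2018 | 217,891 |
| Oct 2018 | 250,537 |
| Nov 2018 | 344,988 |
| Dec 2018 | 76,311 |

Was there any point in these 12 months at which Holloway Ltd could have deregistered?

Yes

Months below 250,000: Jan 2018, Feb 2018, Mar 2018, Apr 2018, May 2018, Jun 2018, Jul 2018, Aug 2018, Sep 2018, Dec 2018.
Longest run of consecutive months below the threshold: 9.
9 ≥ 3, so Holloway Ltd became eligible.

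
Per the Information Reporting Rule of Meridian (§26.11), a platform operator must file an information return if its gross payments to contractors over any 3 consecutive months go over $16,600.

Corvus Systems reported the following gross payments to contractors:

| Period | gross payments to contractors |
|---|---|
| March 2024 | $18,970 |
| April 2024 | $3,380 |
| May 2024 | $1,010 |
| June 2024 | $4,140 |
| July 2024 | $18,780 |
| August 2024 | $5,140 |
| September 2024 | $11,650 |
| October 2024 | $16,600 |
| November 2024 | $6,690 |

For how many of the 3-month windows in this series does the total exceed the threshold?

March 2024–May 2024: $18,970 + $3,380 + $1,010 = $23,360 (over)
April 2024–June 2024: $3,380 + $1,010 + $4,140 = $8,530 (under)
May 2024–July 2024: $1,010 + $4,140 + $18,780 = $23,930 (over)
June 2024–August 2024: $4,140 + $18,780 + $5,140 = $28,060 (over)
July 2024–September 2024: $18,780 + $5,140 + $11,650 = $35,570 (over)
August 2024–October 2024: $5,140 + $11,650 + $16,600 = $33,390 (over)
September 2024–November 2024: $11,650 + $16,600 + $6,690 = $34,940 (over)
6 windows exceed the threshold.

6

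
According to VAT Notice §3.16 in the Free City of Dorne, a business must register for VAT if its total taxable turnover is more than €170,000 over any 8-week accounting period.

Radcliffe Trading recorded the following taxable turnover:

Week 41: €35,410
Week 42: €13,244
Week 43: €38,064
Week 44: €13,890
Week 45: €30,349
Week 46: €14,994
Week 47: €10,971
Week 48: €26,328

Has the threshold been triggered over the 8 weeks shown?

Total taxable turnover: €35,410 + €13,244 + €38,064 + €13,890 + €30,349 + €14,994 + €10,971 + €26,328 = €183,250.
€183,250 > €170,000, so the threshold is exceeded.

Yes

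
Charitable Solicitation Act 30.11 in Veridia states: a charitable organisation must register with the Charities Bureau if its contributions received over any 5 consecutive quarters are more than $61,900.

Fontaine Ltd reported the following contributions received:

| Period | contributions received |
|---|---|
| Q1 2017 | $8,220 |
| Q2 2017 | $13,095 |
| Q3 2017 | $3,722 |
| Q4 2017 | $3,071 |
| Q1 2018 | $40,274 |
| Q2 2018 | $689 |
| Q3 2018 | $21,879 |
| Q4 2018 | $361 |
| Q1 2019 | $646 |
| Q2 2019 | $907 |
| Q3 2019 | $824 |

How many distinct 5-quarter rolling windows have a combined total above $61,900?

4

Q1 2017–Q1 2018: $8,220 + $13,095 + $3,722 + $3,071 + $40,274 = $68,382 (over)
Q2 2017–Q2 2018: $13,095 + $3,722 + $3,071 + $40,274 + $689 = $60,851 (under)
Q3 2017–Q3 2018: $3,722 + $3,071 + $40,274 + $689 + $21,879 = $69,635 (over)
Q4 2017–Q4 2018: $3,071 + $40,274 + $689 + $21,879 + $361 = $66,274 (over)
Q1 2018–Q1 2019: $40,274 + $689 + $21,879 + $361 + $646 = $63,849 (over)
Q2 2018–Q2 2019: $689 + $21,879 + $361 + $646 + $907 = $24,482 (under)
Q3 2018–Q3 2019: $21,879 + $361 + $646 + $907 + $824 = $24,617 (under)
4 windows exceed the threshold.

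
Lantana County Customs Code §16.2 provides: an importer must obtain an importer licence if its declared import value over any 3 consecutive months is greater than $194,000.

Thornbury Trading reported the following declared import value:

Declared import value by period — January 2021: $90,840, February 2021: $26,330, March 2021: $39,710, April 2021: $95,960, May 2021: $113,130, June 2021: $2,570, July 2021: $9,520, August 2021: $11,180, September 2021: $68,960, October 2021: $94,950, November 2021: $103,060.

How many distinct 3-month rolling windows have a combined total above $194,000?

3

January 2021–March 2021: $90,840 + $26,330 + $39,710 = $156,880 (under)
February 2021–April 2021: $26,330 + $39,710 + $95,960 = $162,000 (under)
March 2021–May 2021: $39,710 + $95,960 + $113,130 = $248,800 (over)
April 2021–June 2021: $95,960 + $113,130 + $2,570 = $211,660 (over)
May 2021–July 2021: $113,130 + $2,570 + $9,520 = $125,220 (under)
June 2021–August 2021: $2,570 + $9,520 + $11,180 = $23,270 (under)
July 2021–September 2021: $9,520 + $11,180 + $68,960 = $89,660 (under)
August 2021–October 2021: $11,180 + $68,960 + $94,950 = $175,090 (under)
September 2021–November 2021: $68,960 + $94,950 + $103,060 = $266,970 (over)
3 windows exceed the threshold.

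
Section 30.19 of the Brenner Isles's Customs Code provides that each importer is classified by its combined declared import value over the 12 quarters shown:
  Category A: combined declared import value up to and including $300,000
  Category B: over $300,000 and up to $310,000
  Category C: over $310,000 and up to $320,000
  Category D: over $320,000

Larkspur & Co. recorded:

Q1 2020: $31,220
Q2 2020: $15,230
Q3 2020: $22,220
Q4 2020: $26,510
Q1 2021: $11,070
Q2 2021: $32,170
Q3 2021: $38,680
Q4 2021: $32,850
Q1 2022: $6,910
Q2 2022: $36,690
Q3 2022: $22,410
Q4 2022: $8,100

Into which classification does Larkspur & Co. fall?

Category A

Combined declared import value: $31,220 + $15,230 + $22,220 + $26,510 + $11,070 + $32,170 + $38,680 + $32,850 + $6,910 + $36,690 + $22,410 + $8,100 = $284,060.
$284,060 ≤ $300,000, so Category A applies.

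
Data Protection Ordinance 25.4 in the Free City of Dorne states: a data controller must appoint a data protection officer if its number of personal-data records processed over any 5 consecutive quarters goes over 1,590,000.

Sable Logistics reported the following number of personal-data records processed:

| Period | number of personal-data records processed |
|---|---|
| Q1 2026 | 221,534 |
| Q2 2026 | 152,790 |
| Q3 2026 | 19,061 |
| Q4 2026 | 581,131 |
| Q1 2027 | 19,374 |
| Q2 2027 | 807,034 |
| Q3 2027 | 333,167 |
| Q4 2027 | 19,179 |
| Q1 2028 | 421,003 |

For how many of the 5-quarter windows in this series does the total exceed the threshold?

Q1 2026–Q1 2027: 221,534 + 152,790 + 19,061 + 581,131 + 19,374 = 993,890 (under)
Q2 2026–Q2 2027: 152,790 + 19,061 + 581,131 + 19,374 + 807,034 = 1,579,390 (under)
Q3 2026–Q3 2027: 19,061 + 581,131 + 19,374 + 807,034 + 333,167 = 1,759,767 (over)
Q4 2026–Q4 2027: 581,131 + 19,374 + 807,034 + 333,167 + 19,179 = 1,759,885 (over)
Q1 2027–Q1 2028: 19,374 + 807,034 + 333,167 + 19,179 + 421,003 = 1,599,757 (over)
3 windows exceed the threshold.

3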